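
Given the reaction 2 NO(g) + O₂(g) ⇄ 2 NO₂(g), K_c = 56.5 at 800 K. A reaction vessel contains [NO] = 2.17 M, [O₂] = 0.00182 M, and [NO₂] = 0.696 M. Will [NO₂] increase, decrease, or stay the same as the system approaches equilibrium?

stay the same

Q_c = [NO₂]² / ([NO]²·[O₂]) = (0.696)² / ((2.17)²·(0.00182)) = 56.5
Q_c = 56.5 = K_c; the system is at equilibrium.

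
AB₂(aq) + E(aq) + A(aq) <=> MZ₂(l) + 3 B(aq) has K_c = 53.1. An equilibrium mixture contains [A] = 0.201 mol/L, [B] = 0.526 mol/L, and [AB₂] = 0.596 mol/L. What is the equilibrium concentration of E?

[E] = 0.0229 mol/L

(MZ₂ is a pure liquid — omitted from K_c.)
At equilibrium, K_c = [B]³ / ([AB₂]·[E]·[A]) = 53.1.
(0.526)³ / ((0.596)·([E])·(0.201)) = 53.1
[E] = 0.0229 mol/L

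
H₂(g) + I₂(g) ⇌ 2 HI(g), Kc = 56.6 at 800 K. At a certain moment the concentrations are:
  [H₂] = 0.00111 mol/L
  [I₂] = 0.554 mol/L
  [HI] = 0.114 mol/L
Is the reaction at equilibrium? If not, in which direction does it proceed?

to the right

Qc = [HI]² / ([H₂]·[I₂]) = (0.114)² / ((0.00111)·(0.554)) = 21.1
Qc = 21.1 < Kc = 56.6, so the forward reaction proceeds.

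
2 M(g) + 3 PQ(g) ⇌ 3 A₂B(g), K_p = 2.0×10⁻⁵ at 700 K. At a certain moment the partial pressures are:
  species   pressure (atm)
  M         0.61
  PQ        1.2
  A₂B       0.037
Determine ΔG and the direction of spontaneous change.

ΔG = 7.98 kJ/mol; the forward reaction is non-spontaneous

Q_p = P(A₂B)³ / (P(M)²·P(PQ)³) = (0.037)³ / ((0.61)²·(1.2)³) = 7.88×10⁻⁵
ΔG = RT ln(Q_p/K_p) = (8.314 J mol⁻¹ K⁻¹)(700 K) × ln(7.88×10⁻⁵/2.0×10⁻⁵)
   = (5.820 kJ/mol)(1.371) = 7.98 kJ/mol
ΔG > 0, so the forward reaction is non-spontaneous (proceeds in reverse).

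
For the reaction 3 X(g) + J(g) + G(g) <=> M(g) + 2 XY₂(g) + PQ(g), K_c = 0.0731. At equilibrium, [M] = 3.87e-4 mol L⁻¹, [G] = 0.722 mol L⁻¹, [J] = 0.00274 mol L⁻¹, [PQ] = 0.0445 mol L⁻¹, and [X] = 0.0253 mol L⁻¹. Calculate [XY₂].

[XY₂] = 0.0117 mol L⁻¹

At equilibrium, K_c = [M]·[XY₂]²·[PQ] / ([X]³·[J]·[G]) = 0.0731.
(3.87e-4)·([XY₂])²·(0.0445) / ((0.0253)³·(0.00274)·(0.722)) = 0.0731
[XY₂]² = 1.36e-4 ⇒ [XY₂] = 0.0117 mol L⁻¹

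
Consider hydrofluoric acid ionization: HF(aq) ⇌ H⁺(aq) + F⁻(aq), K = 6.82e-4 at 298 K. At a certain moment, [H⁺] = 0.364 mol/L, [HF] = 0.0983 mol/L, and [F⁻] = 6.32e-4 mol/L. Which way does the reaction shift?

in the reverse direction

Q = [H⁺]·[F⁻] / [HF] = (0.364)·(6.32e-4) / (0.0983) = 0.00234
Q = 0.00234 > K = 6.82e-4, so the reverse reaction proceeds.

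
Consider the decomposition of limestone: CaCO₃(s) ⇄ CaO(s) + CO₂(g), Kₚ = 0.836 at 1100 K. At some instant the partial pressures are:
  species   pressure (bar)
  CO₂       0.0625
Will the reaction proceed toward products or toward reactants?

in the forward direction

(CaCO₃, CaO are pure solids — omitted from Qₚ.)
Qₚ = P(CO₂) = 0.0625
Qₚ = 0.0625 < Kₚ = 0.836, so the forward reaction proceeds.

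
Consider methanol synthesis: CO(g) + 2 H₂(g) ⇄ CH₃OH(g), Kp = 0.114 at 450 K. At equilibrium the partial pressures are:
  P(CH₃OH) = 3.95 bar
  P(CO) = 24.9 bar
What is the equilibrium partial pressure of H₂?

At equilibrium, Kp = P(CH₃OH) / (P(CO)·P(H₂)²) = 0.114.
(3.95) / ((24.9)·(P(H₂))²) = 0.114
P(H₂)² = 1.39 ⇒ P(H₂) = 1.18 bar

P(H₂) = 1.18 bar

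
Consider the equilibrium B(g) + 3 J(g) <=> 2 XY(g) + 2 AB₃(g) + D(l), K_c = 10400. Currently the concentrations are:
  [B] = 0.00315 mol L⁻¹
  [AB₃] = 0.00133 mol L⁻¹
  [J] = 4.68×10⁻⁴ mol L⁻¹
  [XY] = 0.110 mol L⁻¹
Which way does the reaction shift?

to the left

(D is a pure liquid — omitted from Q_c.)
Q_c = [XY]²·[AB₃]² / ([B]·[J]³) = (0.110)²·(0.00133)² / ((0.00315)·(4.68×10⁻⁴)³) = 66300
Q_c = 66300 > K_c = 10400, so the reverse reaction proceeds.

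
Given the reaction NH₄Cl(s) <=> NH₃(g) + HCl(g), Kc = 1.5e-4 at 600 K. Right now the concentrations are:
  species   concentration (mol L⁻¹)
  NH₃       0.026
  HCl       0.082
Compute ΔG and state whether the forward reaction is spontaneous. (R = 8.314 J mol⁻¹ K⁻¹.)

(NH₄Cl is a pure solid — omitted from Qc.)
Qc = [NH₃]·[HCl] = (0.026)·(0.082) = 0.00213
ΔG = RT ln(Qc/Kc) = (8.314 J mol⁻¹ K⁻¹)(600 K) × ln(0.00213/1.5e-4)
   = (4.988 kJ/mol)(2.653) = 13.2 kJ/mol
ΔG > 0, so the forward reaction is non-spontaneous (proceeds in reverse).

ΔG = 13.2 kJ/mol; the forward reaction is non-spontaneous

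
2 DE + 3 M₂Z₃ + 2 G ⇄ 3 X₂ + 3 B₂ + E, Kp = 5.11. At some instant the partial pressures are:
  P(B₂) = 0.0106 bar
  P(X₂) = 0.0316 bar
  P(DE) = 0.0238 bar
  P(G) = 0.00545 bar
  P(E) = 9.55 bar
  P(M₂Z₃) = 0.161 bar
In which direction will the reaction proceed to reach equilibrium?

no net change (already at equilibrium)

Qp = P(X₂)³·P(B₂)³·P(E) / (P(DE)²·P(M₂Z₃)³·P(G)²) = (0.0316)³·(0.0106)³·(9.55) / ((0.0238)²·(0.161)³·(0.00545)²) = 5.11
Qp = 5.11 = Kp, so the system is already at equilibrium.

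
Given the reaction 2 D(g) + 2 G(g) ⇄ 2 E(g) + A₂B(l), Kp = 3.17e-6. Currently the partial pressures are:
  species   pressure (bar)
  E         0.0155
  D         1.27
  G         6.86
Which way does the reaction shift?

neither direction; the system is at equilibrium

(A₂B is a pure liquid — omitted from Qp.)
Qp = P(E)² / (P(D)²·P(G)²) = (0.0155)² / ((1.27)²·(6.86)²) = 3.17e-6
Qp = 3.17e-6 = Kp, so the system is already at equilibrium.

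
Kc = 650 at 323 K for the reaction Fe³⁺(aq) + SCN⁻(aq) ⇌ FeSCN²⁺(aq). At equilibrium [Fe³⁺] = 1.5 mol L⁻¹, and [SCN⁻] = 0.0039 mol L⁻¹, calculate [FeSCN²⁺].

[FeSCN²⁺] = 3.8 mol L⁻¹

At equilibrium, Kc = [FeSCN²⁺] / ([Fe³⁺]·[SCN⁻]) = 650.
([FeSCN²⁺]) / ((1.5)·(0.0039)) = 650
[FeSCN²⁺] = 3.80 = 3.8 mol L⁻¹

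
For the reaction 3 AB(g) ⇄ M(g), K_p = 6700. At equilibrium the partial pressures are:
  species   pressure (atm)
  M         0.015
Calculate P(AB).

At equilibrium, K_p = P(M) / P(AB)³ = 6700.
(0.015) / (P(AB))³ = 6700
P(AB)³ = 2.24×10⁻⁶ ⇒ P(AB) = 0.013 atm

P(AB) = 0.013 atm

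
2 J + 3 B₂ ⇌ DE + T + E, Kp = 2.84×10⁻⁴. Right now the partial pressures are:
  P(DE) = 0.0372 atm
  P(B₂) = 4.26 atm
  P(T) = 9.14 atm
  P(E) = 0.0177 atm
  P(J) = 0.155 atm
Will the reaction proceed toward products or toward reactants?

Qp = P(DE)·P(T)·P(E) / (P(J)²·P(B₂)³) = (0.0372)·(9.14)·(0.0177) / ((0.155)²·(4.26)³) = 0.00324
Qp = 0.00324 > Kp = 2.84×10⁻⁴, so the reverse reaction proceeds.

to the left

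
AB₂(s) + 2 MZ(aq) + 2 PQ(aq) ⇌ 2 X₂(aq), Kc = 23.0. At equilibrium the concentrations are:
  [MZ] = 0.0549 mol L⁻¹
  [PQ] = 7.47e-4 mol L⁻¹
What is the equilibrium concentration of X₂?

(AB₂ is a pure solid — omitted from Kc.)
At equilibrium, Kc = [X₂]² / ([MZ]²·[PQ]²) = 23.0.
([X₂])² / ((0.0549)²·(7.47e-4)²) = 23.0
[X₂]² = 3.87e-8 ⇒ [X₂] = 1.97e-4 mol L⁻¹

[X₂] = 1.97e-4 mol L⁻¹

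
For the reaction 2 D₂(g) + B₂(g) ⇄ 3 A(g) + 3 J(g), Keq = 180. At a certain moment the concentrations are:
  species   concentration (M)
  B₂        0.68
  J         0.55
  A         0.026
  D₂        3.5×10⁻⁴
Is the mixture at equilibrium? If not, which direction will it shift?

no; Q < K, reaction proceeds forward

Q = [A]³·[J]³ / ([D₂]²·[B₂]) = (0.026)³·(0.55)³ / ((3.5×10⁻⁴)²·(0.68)) = 35
Q = 35 < Keq = 180: net forward reaction.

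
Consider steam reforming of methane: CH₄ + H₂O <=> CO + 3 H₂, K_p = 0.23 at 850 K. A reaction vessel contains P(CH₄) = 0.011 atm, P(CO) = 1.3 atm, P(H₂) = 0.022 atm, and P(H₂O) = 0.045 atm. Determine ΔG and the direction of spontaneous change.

Q_p = P(CO)·P(H₂)³ / (P(CH₄)·P(H₂O)) = (1.3)·(0.022)³ / ((0.011)·(0.045)) = 0.0280
ΔG = RT ln(Q_p/K_p) = (8.314 J mol⁻¹ K⁻¹)(850 K) × ln(0.0280/0.23)
   = (7.067 kJ/mol)(-2.106) = -14.9 kJ/mol
ΔG < 0, so the forward reaction is spontaneous (proceeds forward).

ΔG = -14.9 kJ/mol; the forward reaction is spontaneous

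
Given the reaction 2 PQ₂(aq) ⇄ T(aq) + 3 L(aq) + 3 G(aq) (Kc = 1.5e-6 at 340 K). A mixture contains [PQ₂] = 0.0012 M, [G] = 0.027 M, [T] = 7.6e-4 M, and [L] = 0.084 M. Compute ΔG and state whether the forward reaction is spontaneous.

ΔG = 3.99 kJ/mol; the forward reaction is non-spontaneous

Qc = [T]·[L]³·[G]³ / [PQ₂]² = (7.6e-4)·(0.084)³·(0.027)³ / (0.0012)² = 6.16e-6
ΔG = RT ln(Qc/Kc) = (8.314 J mol⁻¹ K⁻¹)(340 K) × ln(6.16e-6/1.5e-6)
   = (2.827 kJ/mol)(1.413) = 3.99 kJ/mol
ΔG > 0, so the forward reaction is non-spontaneous (proceeds in reverse).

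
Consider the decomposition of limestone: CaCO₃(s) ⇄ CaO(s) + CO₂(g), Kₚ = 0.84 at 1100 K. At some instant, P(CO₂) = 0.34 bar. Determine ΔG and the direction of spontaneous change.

(CaCO₃, CaO are pure solids — omitted from Qₚ.)
Qₚ = P(CO₂) = 0.340
ΔG = RT ln(Qₚ/Kₚ) = (8.314 J mol⁻¹ K⁻¹)(1100 K) × ln(0.340/0.84)
   = (9.145 kJ/mol)(-0.9045) = -8.27 kJ/mol
ΔG < 0, so the forward reaction is spontaneous (proceeds forward).

ΔG = -8.27 kJ/mol; the forward reaction is spontaneous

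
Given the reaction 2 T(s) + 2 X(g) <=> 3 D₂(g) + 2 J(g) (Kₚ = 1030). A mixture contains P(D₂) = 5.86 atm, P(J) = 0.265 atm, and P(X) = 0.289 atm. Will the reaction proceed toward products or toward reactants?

forward (toward products)

(T is a pure solid — omitted from Qₚ.)
Qₚ = P(D₂)³·P(J)² / P(X)² = (5.86)³·(0.265)² / (0.289)² = 169
Qₚ = 169 < Kₚ = 1030, so the forward reaction proceeds.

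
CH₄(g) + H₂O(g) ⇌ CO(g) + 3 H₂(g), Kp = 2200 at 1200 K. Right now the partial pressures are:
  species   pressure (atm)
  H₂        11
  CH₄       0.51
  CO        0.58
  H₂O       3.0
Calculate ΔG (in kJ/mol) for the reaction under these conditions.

Qp = P(CO)·P(H₂)³ / (P(CH₄)·P(H₂O)) = (0.58)·(11)³ / ((0.51)·(3.0)) = 505
ΔG = RT ln(Qp/Kp) = (8.314 J mol⁻¹ K⁻¹)(1200 K) × ln(505/2200)
   = (9.977 kJ/mol)(-1.472) = -14.7 kJ/mol
ΔG < 0, so the forward reaction is spontaneous (proceeds forward).

ΔG = -14.7 kJ/mol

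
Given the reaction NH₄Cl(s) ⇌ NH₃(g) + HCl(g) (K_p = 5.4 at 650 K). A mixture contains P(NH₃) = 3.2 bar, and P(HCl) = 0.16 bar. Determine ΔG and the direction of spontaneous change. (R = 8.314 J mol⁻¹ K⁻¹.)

(NH₄Cl is a pure solid — omitted from Q_p.)
Q_p = P(NH₃)·P(HCl) = (3.2)·(0.16) = 0.512
ΔG = RT ln(Q_p/K_p) = (8.314 J mol⁻¹ K⁻¹)(650 K) × ln(0.512/5.4)
   = (5.404 kJ/mol)(-2.356) = -12.7 kJ/mol
ΔG < 0, so the forward reaction is spontaneous (proceeds forward).

ΔG = -12.7 kJ/mol; the forward reaction is spontaneous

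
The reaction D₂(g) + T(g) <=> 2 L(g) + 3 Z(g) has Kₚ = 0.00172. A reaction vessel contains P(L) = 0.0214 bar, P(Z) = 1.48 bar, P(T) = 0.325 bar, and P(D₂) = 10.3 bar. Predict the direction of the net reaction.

forward (toward products)

Qₚ = P(L)²·P(Z)³ / (P(D₂)·P(T)) = (0.0214)²·(1.48)³ / ((10.3)·(0.325)) = 4.43e-4
Qₚ = 4.43e-4 < Kₚ = 0.00172, so the forward reaction proceeds.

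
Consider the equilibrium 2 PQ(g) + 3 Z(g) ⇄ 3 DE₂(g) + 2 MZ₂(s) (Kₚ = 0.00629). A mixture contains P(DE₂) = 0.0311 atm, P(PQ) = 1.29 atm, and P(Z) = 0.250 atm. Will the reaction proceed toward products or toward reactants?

to the right

(MZ₂ is a pure solid — omitted from Qₚ.)
Qₚ = P(DE₂)³ / (P(PQ)²·P(Z)³) = (0.0311)³ / ((1.29)²·(0.250)³) = 0.00116
Qₚ = 0.00116 < Kₚ = 0.00629, so the forward reaction proceeds.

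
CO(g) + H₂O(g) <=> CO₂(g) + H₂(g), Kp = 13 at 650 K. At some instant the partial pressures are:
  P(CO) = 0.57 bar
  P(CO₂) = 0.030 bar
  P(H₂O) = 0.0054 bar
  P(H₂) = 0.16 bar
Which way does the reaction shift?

in the forward direction

Qp = P(CO₂)·P(H₂) / (P(CO)·P(H₂O)) = (0.030)·(0.16) / ((0.57)·(0.0054)) = 1.6
Qp = 1.6 < Kp = 13, so the forward reaction proceeds.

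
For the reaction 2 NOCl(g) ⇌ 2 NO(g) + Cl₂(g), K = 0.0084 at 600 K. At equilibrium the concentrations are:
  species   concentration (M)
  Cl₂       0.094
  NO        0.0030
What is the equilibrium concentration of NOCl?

At equilibrium, K = [NO]²·[Cl₂] / [NOCl]² = 0.0084.
(0.0030)²·(0.094) / ([NOCl])² = 0.0084
[NOCl]² = 1.01×10⁻⁴ ⇒ [NOCl] = 0.010 M

[NOCl] = 0.010 M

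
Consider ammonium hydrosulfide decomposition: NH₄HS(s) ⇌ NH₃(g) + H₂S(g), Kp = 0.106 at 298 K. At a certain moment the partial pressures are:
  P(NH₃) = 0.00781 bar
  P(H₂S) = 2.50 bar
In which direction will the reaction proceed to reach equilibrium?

(NH₄HS is a pure solid — omitted from Qp.)
Qp = P(NH₃)·P(H₂S) = (0.00781)·(2.50) = 0.0195
Qp = 0.0195 < Kp = 0.106, so the forward reaction proceeds.

in the forward direction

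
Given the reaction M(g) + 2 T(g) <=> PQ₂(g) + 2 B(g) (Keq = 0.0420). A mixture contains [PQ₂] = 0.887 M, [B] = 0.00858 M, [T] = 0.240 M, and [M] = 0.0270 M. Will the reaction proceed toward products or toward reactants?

Q = [PQ₂]·[B]² / ([M]·[T]²) = (0.887)·(0.00858)² / ((0.0270)·(0.240)²) = 0.0420
Q = 0.0420 = Keq, so the system is already at equilibrium.

at equilibrium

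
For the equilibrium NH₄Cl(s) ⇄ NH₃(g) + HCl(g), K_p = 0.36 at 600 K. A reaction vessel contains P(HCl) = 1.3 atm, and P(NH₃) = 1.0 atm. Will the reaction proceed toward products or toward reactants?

(NH₄Cl is a pure solid — omitted from Q_p.)
Q_p = P(NH₃)·P(HCl) = (1.0)·(1.3) = 1.3
Q_p = 1.3 > K_p = 0.36, so the reverse reaction proceeds.

toward reactants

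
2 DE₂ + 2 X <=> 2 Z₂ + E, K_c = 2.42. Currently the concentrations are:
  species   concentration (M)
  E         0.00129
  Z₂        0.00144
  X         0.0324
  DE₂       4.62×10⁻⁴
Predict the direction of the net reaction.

reverse (toward reactants)

Q_c = [Z₂]²·[E] / ([DE₂]²·[X]²) = (0.00144)²·(0.00129) / ((4.62×10⁻⁴)²·(0.0324)²) = 11.9
Q_c = 11.9 > K_c = 2.42, so the reverse reaction proceeds.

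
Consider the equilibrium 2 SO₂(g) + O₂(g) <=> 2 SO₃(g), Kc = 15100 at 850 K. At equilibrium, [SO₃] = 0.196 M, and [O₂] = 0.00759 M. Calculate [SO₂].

[SO₂] = 0.0183 M

At equilibrium, Kc = [SO₃]² / ([SO₂]²·[O₂]) = 15100.
(0.196)² / (([SO₂])²·(0.00759)) = 15100
[SO₂]² = 3.35×10⁻⁴ ⇒ [SO₂] = 0.0183 M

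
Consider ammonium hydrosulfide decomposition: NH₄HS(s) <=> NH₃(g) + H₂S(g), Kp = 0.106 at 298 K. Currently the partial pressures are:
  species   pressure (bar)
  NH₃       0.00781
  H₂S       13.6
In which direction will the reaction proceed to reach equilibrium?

(NH₄HS is a pure solid — omitted from Qp.)
Qp = P(NH₃)·P(H₂S) = (0.00781)·(13.6) = 0.106
Qp = 0.106 = Kp, so the system is already at equilibrium.

no net change (already at equilibrium)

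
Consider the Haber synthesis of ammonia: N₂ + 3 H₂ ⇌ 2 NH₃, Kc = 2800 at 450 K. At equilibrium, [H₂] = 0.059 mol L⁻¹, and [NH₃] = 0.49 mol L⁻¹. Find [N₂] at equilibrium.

[N₂] = 0.42 mol L⁻¹

At equilibrium, Kc = [NH₃]² / ([N₂]·[H₂]³) = 2800.
(0.49)² / (([N₂])·(0.059)³) = 2800
[N₂] = 0.418 = 0.42 mol L⁻¹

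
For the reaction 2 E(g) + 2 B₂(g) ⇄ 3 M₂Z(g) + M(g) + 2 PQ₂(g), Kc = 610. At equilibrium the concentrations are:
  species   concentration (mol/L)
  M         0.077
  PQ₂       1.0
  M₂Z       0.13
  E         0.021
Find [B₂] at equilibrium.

[B₂] = 0.025 mol/L

At equilibrium, Kc = [M₂Z]³·[M]·[PQ₂]² / ([E]²·[B₂]²) = 610.
(0.13)³·(0.077)·(1.0)² / ((0.021)²·([B₂])²) = 610
[B₂]² = 6.29×10⁻⁴ ⇒ [B₂] = 0.025 mol/L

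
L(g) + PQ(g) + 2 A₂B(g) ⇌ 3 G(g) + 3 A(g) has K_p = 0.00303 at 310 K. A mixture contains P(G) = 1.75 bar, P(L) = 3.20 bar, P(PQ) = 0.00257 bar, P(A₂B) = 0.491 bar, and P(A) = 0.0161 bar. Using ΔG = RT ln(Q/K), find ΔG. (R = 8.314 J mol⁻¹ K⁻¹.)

ΔG = 3.39 kJ/mol

Q_p = P(G)³·P(A)³ / (P(L)·P(PQ)·P(A₂B)²) = (1.75)³·(0.0161)³ / ((3.20)·(0.00257)·(0.491)²) = 0.0113
ΔG = RT ln(Q_p/K_p) = (8.314 J mol⁻¹ K⁻¹)(310 K) × ln(0.0113/0.00303)
   = (2.577 kJ/mol)(1.316) = 3.39 kJ/mol
ΔG > 0, so the forward reaction is non-spontaneous (proceeds in reverse).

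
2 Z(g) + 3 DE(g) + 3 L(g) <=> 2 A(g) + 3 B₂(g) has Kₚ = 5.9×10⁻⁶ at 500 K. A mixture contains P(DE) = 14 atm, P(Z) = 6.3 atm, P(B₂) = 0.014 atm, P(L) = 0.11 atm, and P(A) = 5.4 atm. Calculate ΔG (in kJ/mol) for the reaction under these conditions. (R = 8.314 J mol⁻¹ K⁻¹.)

Qₚ = P(A)²·P(B₂)³ / (P(Z)²·P(DE)³·P(L)³) = (5.4)²·(0.014)³ / ((6.3)²·(14)³·(0.11)³) = 5.52×10⁻⁷
ΔG = RT ln(Qₚ/Kₚ) = (8.314 J mol⁻¹ K⁻¹)(500 K) × ln(5.52×10⁻⁷/5.9×10⁻⁶)
   = (4.157 kJ/mol)(-2.369) = -9.85 kJ/mol
ΔG < 0, so the forward reaction is spontaneous (proceeds forward).

ΔG = -9.85 kJ/mol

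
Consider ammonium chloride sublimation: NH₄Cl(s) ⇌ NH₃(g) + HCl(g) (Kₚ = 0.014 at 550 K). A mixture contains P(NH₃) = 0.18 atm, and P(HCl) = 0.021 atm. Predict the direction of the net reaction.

to the right

(NH₄Cl is a pure solid — omitted from Qₚ.)
Qₚ = P(NH₃)·P(HCl) = (0.18)·(0.021) = 0.0038
Qₚ = 0.0038 < Kₚ = 0.014, so the forward reaction proceeds.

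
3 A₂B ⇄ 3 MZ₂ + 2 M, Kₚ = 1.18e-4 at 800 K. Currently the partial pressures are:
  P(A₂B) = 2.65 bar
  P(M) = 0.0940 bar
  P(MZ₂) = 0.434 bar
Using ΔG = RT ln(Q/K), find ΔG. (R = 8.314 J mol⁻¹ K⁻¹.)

Qₚ = P(MZ₂)³·P(M)² / P(A₂B)³ = (0.434)³·(0.0940)² / (2.65)³ = 3.88e-5
ΔG = RT ln(Qₚ/Kₚ) = (8.314 J mol⁻¹ K⁻¹)(800 K) × ln(3.88e-5/1.18e-4)
   = (6.651 kJ/mol)(-1.112) = -7.40 kJ/mol
ΔG < 0, so the forward reaction is spontaneous (proceeds forward).

ΔG = -7.40 kJ/mol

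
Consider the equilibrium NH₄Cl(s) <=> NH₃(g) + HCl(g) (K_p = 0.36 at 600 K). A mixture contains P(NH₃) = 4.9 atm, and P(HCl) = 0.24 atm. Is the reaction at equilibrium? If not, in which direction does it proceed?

to the left

(NH₄Cl is a pure solid — omitted from Q_p.)
Q_p = P(NH₃)·P(HCl) = (4.9)·(0.24) = 1.2
Q_p = 1.2 > K_p = 0.36, so the reverse reaction proceeds.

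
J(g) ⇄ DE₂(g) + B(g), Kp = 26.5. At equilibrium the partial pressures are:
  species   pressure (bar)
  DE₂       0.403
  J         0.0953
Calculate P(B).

P(B) = 6.27 bar

At equilibrium, Kp = P(DE₂)·P(B) / P(J) = 26.5.
(0.403)·(P(B)) / (0.0953) = 26.5
P(B) = 6.27 bar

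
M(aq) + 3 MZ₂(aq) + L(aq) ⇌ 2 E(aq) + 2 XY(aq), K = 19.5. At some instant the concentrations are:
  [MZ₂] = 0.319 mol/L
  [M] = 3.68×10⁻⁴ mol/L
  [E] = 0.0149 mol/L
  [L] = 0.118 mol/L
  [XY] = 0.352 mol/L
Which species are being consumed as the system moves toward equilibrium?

none (at equilibrium)

Q = [E]²·[XY]² / ([M]·[MZ₂]³·[L]) = (0.0149)²·(0.352)² / ((3.68×10⁻⁴)·(0.319)³·(0.118)) = 19.5
Q = 19.5 = K; the system is at equilibrium.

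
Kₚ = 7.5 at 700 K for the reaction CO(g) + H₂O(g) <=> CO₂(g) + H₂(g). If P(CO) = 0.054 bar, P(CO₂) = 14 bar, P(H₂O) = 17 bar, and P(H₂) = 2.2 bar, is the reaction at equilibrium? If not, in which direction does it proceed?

Qₚ = P(CO₂)·P(H₂) / (P(CO)·P(H₂O)) = (14)·(2.2) / ((0.054)·(17)) = 34
Qₚ = 34 > Kₚ = 7.5, so the reverse reaction proceeds.

toward reactants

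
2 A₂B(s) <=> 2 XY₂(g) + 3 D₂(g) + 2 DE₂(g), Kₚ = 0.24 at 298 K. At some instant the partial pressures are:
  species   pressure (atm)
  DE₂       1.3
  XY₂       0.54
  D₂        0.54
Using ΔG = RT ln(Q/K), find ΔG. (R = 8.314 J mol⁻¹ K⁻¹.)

(A₂B is a pure solid — omitted from Qₚ.)
Qₚ = P(XY₂)²·P(D₂)³·P(DE₂)² = (0.54)²·(0.54)³·(1.3)² = 0.0776
ΔG = RT ln(Qₚ/Kₚ) = (8.314 J mol⁻¹ K⁻¹)(298 K) × ln(0.0776/0.24)
   = (2.478 kJ/mol)(-1.129) = -2.80 kJ/mol
ΔG < 0, so the forward reaction is spontaneous (proceeds forward).

ΔG = -2.80 kJ/mol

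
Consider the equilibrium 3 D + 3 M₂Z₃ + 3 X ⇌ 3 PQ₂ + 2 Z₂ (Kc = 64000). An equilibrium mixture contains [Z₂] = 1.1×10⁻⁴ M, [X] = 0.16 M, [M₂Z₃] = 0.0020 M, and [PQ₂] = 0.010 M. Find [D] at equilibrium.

[D] = 0.0018 M

At equilibrium, Kc = [PQ₂]³·[Z₂]² / ([D]³·[M₂Z₃]³·[X]³) = 64000.
(0.010)³·(1.1×10⁻⁴)² / (([D])³·(0.0020)³·(0.16)³) = 64000
[D]³ = 5.77×10⁻⁹ ⇒ [D] = 0.0018 M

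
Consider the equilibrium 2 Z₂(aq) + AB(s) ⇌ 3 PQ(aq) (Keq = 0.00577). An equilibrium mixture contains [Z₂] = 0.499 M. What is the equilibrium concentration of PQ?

[PQ] = 0.113 M

(AB is a pure solid — omitted from Keq.)
At equilibrium, Keq = [PQ]³ / [Z₂]² = 0.00577.
([PQ])³ / (0.499)² = 0.00577
[PQ]³ = 0.00144 ⇒ [PQ] = 0.113 M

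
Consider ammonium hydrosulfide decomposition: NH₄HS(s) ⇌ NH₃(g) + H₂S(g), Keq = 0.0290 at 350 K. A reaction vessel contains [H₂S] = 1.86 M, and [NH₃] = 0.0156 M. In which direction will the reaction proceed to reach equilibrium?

at equilibrium

(NH₄HS is a pure solid — omitted from Q.)
Q = [NH₃]·[H₂S] = (0.0156)·(1.86) = 0.0290
Q = 0.0290 = Keq, so the system is already at equilibrium.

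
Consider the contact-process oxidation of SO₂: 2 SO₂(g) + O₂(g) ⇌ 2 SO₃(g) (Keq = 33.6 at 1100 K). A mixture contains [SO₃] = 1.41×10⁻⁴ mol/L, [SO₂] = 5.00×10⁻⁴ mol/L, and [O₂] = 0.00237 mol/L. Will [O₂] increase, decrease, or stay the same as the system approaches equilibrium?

Q = [SO₃]² / ([SO₂]²·[O₂]) = (1.41×10⁻⁴)² / ((5.00×10⁻⁴)²·(0.00237)) = 33.6
Q = 33.6 = Keq; the system is at equilibrium.

stay the same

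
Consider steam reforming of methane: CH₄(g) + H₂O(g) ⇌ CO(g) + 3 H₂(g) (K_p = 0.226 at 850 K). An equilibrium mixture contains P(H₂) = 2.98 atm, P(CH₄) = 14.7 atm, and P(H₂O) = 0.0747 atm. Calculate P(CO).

P(CO) = 0.00938 atm

At equilibrium, K_p = P(CO)·P(H₂)³ / (P(CH₄)·P(H₂O)) = 0.226.
(P(CO))·(2.98)³ / ((14.7)·(0.0747)) = 0.226
P(CO) = 0.00938 atm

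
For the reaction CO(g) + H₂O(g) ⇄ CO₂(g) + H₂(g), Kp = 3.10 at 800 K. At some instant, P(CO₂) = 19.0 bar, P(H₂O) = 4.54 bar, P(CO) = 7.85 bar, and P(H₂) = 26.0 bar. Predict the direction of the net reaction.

Qp = P(CO₂)·P(H₂) / (P(CO)·P(H₂O)) = (19.0)·(26.0) / ((7.85)·(4.54)) = 13.9
Qp = 13.9 > Kp = 3.10, so the reverse reaction proceeds.

toward reactants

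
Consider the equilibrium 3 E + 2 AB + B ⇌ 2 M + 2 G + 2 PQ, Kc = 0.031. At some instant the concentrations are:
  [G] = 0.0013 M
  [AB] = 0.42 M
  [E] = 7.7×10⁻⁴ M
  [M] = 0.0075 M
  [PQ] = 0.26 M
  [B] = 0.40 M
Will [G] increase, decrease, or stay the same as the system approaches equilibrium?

Qc = [M]²·[G]²·[PQ]² / ([E]³·[AB]²·[B]) = (0.0075)²·(0.0013)²·(0.26)² / ((7.7×10⁻⁴)³·(0.42)²·(0.40)) = 0.20
Qc = 0.20 > Kc = 0.031: net reverse reaction.
G is a product, so it decreases.

decrease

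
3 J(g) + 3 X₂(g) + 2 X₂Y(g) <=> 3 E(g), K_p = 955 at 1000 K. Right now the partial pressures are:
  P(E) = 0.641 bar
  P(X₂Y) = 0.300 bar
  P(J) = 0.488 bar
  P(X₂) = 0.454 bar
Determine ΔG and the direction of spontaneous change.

ΔG = -10.5 kJ/mol; the forward reaction is spontaneous

Q_p = P(E)³ / (P(J)³·P(X₂)³·P(X₂Y)²) = (0.641)³ / ((0.488)³·(0.454)³·(0.300)²) = 269
ΔG = RT ln(Q_p/K_p) = (8.314 J mol⁻¹ K⁻¹)(1000 K) × ln(269/955)
   = (8.314 kJ/mol)(-1.267) = -10.5 kJ/mol
ΔG < 0, so the forward reaction is spontaneous (proceeds forward).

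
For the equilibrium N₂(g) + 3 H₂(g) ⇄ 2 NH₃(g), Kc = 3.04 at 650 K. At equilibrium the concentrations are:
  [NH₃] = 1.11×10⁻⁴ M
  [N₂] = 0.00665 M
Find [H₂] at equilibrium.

[H₂] = 0.00848 M

At equilibrium, Kc = [NH₃]² / ([N₂]·[H₂]³) = 3.04.
(1.11×10⁻⁴)² / ((0.00665)·([H₂])³) = 3.04
[H₂]³ = 6.09×10⁻⁷ ⇒ [H₂] = 0.00848 M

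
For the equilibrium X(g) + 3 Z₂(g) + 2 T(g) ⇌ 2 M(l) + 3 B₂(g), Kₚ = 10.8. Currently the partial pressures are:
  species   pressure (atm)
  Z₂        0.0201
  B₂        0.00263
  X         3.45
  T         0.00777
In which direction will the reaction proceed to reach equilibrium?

(M is a pure liquid — omitted from Qₚ.)
Qₚ = P(B₂)³ / (P(X)·P(Z₂)³·P(T)²) = (0.00263)³ / ((3.45)·(0.0201)³·(0.00777)²) = 10.8
Qₚ = 10.8 = Kₚ, so the system is already at equilibrium.

no net change (already at equilibrium)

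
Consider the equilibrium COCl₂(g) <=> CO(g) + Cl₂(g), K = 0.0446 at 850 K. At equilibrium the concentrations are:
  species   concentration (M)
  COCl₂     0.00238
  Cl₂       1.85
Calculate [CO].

[CO] = 5.74×10⁻⁵ M

At equilibrium, K = [CO]·[Cl₂] / [COCl₂] = 0.0446.
([CO])·(1.85) / (0.00238) = 0.0446
[CO] = 5.74×10⁻⁵ M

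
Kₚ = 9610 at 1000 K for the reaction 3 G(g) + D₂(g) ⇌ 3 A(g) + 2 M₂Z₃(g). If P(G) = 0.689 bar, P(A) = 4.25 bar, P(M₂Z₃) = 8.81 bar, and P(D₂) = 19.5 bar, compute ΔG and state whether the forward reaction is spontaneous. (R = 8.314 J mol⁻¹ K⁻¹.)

Qₚ = P(A)³·P(M₂Z₃)² / (P(G)³·P(D₂)) = (4.25)³·(8.81)² / ((0.689)³·(19.5)) = 934
ΔG = RT ln(Qₚ/Kₚ) = (8.314 J mol⁻¹ K⁻¹)(1000 K) × ln(934/9610)
   = (8.314 kJ/mol)(-2.331) = -19.4 kJ/mol
ΔG < 0, so the forward reaction is spontaneous (proceeds forward).

ΔG = -19.4 kJ/mol; the forward reaction is spontaneous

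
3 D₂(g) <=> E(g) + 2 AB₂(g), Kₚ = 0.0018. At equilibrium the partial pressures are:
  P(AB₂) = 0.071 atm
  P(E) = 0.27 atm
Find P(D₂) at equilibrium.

At equilibrium, Kₚ = P(E)·P(AB₂)² / P(D₂)³ = 0.0018.
(0.27)·(0.071)² / (P(D₂))³ = 0.0018
P(D₂)³ = 0.756 ⇒ P(D₂) = 0.91 atm

P(D₂) = 0.91 atm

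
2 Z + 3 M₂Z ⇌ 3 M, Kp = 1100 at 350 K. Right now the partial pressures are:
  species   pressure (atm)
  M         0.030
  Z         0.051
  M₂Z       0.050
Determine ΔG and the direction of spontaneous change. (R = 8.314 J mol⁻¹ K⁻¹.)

ΔG = -7.52 kJ/mol; the forward reaction is spontaneous

Qp = P(M)³ / (P(Z)²·P(M₂Z)³) = (0.030)³ / ((0.051)²·(0.050)³) = 83.0
ΔG = RT ln(Qp/Kp) = (8.314 J mol⁻¹ K⁻¹)(350 K) × ln(83.0/1100)
   = (2.910 kJ/mol)(-2.584) = -7.52 kJ/mol
ΔG < 0, so the forward reaction is spontaneous (proceeds forward).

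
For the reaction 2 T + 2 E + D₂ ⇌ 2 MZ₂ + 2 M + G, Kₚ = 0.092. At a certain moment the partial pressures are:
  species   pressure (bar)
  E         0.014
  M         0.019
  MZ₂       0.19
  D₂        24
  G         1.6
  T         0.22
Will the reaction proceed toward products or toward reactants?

Qₚ = P(MZ₂)²·P(M)²·P(G) / (P(T)²·P(E)²·P(D₂)) = (0.19)²·(0.019)²·(1.6) / ((0.22)²·(0.014)²·(24)) = 0.092
Qₚ = 0.092 = Kₚ, so the system is already at equilibrium.

at equilibrium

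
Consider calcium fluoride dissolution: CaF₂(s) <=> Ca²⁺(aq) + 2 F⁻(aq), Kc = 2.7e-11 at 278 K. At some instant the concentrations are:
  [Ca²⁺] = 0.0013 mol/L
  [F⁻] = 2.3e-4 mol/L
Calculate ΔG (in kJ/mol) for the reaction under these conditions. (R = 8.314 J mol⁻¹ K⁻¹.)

(CaF₂ is a pure solid — omitted from Qc.)
Qc = [Ca²⁺]·[F⁻]² = (0.0013)·(2.3e-4)² = 6.88e-11
ΔG = RT ln(Qc/Kc) = (8.314 J mol⁻¹ K⁻¹)(278 K) × ln(6.88e-11/2.7e-11)
   = (2.311 kJ/mol)(0.9354) = 2.16 kJ/mol
ΔG > 0, so the forward reaction is non-spontaneous (proceeds in reverse).

ΔG = 2.16 kJ/mol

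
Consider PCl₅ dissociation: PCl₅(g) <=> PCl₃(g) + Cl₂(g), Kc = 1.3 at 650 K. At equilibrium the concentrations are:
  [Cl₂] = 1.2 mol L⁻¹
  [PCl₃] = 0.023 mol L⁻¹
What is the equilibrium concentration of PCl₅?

At equilibrium, Kc = [PCl₃]·[Cl₂] / [PCl₅] = 1.3.
(0.023)·(1.2) / ([PCl₅]) = 1.3
[PCl₅] = 0.0212 = 0.021 mol L⁻¹

[PCl₅] = 0.021 mol L⁻¹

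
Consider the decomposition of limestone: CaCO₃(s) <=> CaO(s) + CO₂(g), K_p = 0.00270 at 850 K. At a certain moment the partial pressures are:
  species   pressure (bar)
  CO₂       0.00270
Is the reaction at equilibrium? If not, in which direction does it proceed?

no net change (already at equilibrium)

(CaCO₃, CaO are pure solids — omitted from Q_p.)
Q_p = P(CO₂) = 0.00270
Q_p = 0.00270 = K_p, so the system is already at equilibrium.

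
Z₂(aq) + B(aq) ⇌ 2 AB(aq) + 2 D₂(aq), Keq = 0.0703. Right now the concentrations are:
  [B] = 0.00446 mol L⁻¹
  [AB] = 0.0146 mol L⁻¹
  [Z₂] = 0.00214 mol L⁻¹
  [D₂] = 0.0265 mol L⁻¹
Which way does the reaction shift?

forward (toward products)

Q = [AB]²·[D₂]² / ([Z₂]·[B]) = (0.0146)²·(0.0265)² / ((0.00214)·(0.00446)) = 0.0157
Q = 0.0157 < Keq = 0.0703, so the forward reaction proceeds.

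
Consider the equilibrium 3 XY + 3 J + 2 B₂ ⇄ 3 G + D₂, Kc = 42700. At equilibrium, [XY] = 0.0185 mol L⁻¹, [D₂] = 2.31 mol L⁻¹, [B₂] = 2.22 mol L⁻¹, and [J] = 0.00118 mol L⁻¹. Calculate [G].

At equilibrium, Kc = [G]³·[D₂] / ([XY]³·[J]³·[B₂]²) = 42700.
([G])³·(2.31) / ((0.0185)³·(0.00118)³·(2.22)²) = 42700
[G]³ = 9.48e-10 ⇒ [G] = 9.82e-4 mol L⁻¹

[G] = 9.82e-4 mol L⁻¹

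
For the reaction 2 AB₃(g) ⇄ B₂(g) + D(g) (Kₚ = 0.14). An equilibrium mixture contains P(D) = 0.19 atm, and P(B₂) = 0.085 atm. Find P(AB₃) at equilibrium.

P(AB₃) = 0.34 atm

At equilibrium, Kₚ = P(B₂)·P(D) / P(AB₃)² = 0.14.
(0.085)·(0.19) / (P(AB₃))² = 0.14
P(AB₃)² = 0.115 ⇒ P(AB₃) = 0.34 atm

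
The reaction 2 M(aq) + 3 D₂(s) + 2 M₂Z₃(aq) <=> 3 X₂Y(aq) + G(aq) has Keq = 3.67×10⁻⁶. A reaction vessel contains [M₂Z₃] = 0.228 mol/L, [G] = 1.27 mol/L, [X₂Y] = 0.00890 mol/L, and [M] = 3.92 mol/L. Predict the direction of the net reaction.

toward products

(D₂ is a pure solid — omitted from Q.)
Q = [X₂Y]³·[G] / ([M]²·[M₂Z₃]²) = (0.00890)³·(1.27) / ((3.92)²·(0.228)²) = 1.12×10⁻⁶
Q = 1.12×10⁻⁶ < Keq = 3.67×10⁻⁶, so the forward reaction proceeds.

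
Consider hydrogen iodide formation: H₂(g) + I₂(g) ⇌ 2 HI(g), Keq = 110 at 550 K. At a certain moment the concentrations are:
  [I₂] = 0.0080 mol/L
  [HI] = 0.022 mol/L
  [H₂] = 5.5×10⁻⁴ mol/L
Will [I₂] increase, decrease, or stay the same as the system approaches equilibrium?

Q = [HI]² / ([H₂]·[I₂]) = (0.022)² / ((5.5×10⁻⁴)·(0.0080)) = 110
Q = 110 = Keq; the system is at equilibrium.

stay the same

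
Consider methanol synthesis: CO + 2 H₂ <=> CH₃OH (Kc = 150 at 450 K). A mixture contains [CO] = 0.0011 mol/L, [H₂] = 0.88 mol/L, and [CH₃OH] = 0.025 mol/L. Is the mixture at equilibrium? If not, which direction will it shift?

no; Q < K, reaction proceeds forward

Qc = [CH₃OH] / ([CO]·[H₂]²) = (0.025) / ((0.0011)·(0.88)²) = 29
Qc = 29 < Kc = 150: net forward reaction.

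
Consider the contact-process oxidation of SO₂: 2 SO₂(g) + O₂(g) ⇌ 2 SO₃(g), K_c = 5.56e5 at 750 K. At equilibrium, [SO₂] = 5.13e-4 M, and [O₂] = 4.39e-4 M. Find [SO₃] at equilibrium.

[SO₃] = 0.00801 M

At equilibrium, K_c = [SO₃]² / ([SO₂]²·[O₂]) = 5.56e5.
([SO₃])² / ((5.13e-4)²·(4.39e-4)) = 5.56e5
[SO₃]² = 6.42e-5 ⇒ [SO₃] = 0.00801 M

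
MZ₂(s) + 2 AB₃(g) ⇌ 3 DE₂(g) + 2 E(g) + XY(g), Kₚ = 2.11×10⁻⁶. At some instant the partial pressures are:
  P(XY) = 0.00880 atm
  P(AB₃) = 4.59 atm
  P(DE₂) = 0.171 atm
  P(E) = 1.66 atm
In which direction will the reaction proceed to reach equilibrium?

(MZ₂ is a pure solid — omitted from Qₚ.)
Qₚ = P(DE₂)³·P(E)²·P(XY) / P(AB₃)² = (0.171)³·(1.66)²·(0.00880) / (4.59)² = 5.76×10⁻⁶
Qₚ = 5.76×10⁻⁶ > Kₚ = 2.11×10⁻⁶, so the reverse reaction proceeds.

to the left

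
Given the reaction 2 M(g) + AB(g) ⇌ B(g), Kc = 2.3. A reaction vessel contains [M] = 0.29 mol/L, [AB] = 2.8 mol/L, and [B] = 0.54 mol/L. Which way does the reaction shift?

at equilibrium

Qc = [B] / ([M]²·[AB]) = (0.54) / ((0.29)²·(2.8)) = 2.3
Qc = 2.3 = Kc, so the system is already at equilibrium.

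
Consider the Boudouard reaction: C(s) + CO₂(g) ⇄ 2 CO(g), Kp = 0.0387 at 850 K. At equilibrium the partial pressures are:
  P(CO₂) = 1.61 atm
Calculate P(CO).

(C is a pure solid — omitted from Kp.)
At equilibrium, Kp = P(CO)² / P(CO₂) = 0.0387.
(P(CO))² / (1.61) = 0.0387
P(CO)² = 0.0623 ⇒ P(CO) = 0.250 atm

P(CO) = 0.250 atm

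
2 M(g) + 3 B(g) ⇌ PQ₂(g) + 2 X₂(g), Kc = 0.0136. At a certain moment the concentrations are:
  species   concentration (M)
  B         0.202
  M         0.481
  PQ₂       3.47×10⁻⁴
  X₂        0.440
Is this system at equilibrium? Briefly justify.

Qc = [PQ₂]·[X₂]² / ([M]²·[B]³) = (3.47×10⁻⁴)·(0.440)² / ((0.481)²·(0.202)³) = 0.0352
Qc = 0.0352 > Kc = 0.0136: net reverse reaction.

no; Q > K, reaction proceeds in reverse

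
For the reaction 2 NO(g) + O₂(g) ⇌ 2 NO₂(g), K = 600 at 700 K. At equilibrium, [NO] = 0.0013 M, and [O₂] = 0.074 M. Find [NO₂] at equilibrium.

At equilibrium, K = [NO₂]² / ([NO]²·[O₂]) = 600.
([NO₂])² / ((0.0013)²·(0.074)) = 600
[NO₂]² = 7.50×10⁻⁵ ⇒ [NO₂] = 0.0087 M

[NO₂] = 0.0087 M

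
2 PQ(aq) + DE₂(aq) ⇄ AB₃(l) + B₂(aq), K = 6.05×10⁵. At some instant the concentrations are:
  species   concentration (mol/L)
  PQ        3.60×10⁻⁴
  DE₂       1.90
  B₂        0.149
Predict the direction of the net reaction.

(AB₃ is a pure liquid — omitted from Q.)
Q = [B₂] / ([PQ]²·[DE₂]) = (0.149) / ((3.60×10⁻⁴)²·(1.90)) = 6.05×10⁵
Q = 6.05×10⁵ = K, so the system is already at equilibrium.

neither direction; the system is at equilibrium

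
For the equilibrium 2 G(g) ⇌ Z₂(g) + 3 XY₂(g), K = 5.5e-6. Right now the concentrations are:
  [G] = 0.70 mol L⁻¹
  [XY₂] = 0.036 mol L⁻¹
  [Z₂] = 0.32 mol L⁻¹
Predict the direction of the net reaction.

Q = [Z₂]·[XY₂]³ / [G]² = (0.32)·(0.036)³ / (0.70)² = 3.0e-5
Q = 3.0e-5 > K = 5.5e-6, so the reverse reaction proceeds.

to the left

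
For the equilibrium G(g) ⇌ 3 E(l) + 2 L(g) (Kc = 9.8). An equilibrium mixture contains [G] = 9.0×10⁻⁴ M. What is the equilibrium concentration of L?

[L] = 0.094 M

(E is a pure liquid — omitted from Kc.)
At equilibrium, Kc = [L]² / [G] = 9.8.
([L])² / (9.0×10⁻⁴) = 9.8
[L]² = 0.00882 ⇒ [L] = 0.094 M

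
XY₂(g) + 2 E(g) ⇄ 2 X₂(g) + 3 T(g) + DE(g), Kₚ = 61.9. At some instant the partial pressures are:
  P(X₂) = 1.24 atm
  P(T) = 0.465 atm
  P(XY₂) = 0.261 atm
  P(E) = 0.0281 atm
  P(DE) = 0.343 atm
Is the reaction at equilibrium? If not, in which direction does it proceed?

reverse (toward reactants)

Qₚ = P(X₂)²·P(T)³·P(DE) / (P(XY₂)·P(E)²) = (1.24)²·(0.465)³·(0.343) / ((0.261)·(0.0281)²) = 257
Qₚ = 257 > Kₚ = 61.9, so the reverse reaction proceeds.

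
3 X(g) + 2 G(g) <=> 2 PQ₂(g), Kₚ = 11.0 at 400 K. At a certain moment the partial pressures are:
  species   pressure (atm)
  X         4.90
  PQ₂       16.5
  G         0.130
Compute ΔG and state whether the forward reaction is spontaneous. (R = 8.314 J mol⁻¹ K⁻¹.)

ΔG = 8.39 kJ/mol; the forward reaction is non-spontaneous

Qₚ = P(PQ₂)² / (P(X)³·P(G)²) = (16.5)² / ((4.90)³·(0.130)²) = 137
ΔG = RT ln(Qₚ/Kₚ) = (8.314 J mol⁻¹ K⁻¹)(400 K) × ln(137/11.0)
   = (3.326 kJ/mol)(2.522) = 8.39 kJ/mol
ΔG > 0, so the forward reaction is non-spontaneous (proceeds in reverse).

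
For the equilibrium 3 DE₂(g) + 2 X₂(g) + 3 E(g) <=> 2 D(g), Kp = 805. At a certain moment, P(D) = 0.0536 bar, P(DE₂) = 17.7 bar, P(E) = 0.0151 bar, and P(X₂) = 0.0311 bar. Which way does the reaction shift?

toward products

Qp = P(D)² / (P(DE₂)³·P(X₂)²·P(E)³) = (0.0536)² / ((17.7)³·(0.0311)²·(0.0151)³) = 156
Qp = 156 < Kp = 805, so the forward reaction proceeds.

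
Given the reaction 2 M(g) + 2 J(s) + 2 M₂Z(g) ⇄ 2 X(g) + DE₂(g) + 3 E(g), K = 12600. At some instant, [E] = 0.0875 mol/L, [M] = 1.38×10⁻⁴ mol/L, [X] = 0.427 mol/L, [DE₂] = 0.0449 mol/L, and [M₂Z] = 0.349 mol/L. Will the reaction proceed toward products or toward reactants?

(J is a pure solid — omitted from Q.)
Q = [X]²·[DE₂]·[E]³ / ([M]²·[M₂Z]²) = (0.427)²·(0.0449)·(0.0875)³ / ((1.38×10⁻⁴)²·(0.349)²) = 2360
Q = 2360 < K = 12600, so the forward reaction proceeds.

forward (toward products)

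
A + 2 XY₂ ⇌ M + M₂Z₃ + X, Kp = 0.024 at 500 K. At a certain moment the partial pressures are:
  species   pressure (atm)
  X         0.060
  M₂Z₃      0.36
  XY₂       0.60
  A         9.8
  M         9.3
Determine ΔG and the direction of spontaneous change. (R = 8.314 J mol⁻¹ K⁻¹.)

Qp = P(M)·P(M₂Z₃)·P(X) / (P(A)·P(XY₂)²) = (9.3)·(0.36)·(0.060) / ((9.8)·(0.60)²) = 0.0569
ΔG = RT ln(Qp/Kp) = (8.314 J mol⁻¹ K⁻¹)(500 K) × ln(0.0569/0.024)
   = (4.157 kJ/mol)(0.8632) = 3.59 kJ/mol
ΔG > 0, so the forward reaction is non-spontaneous (proceeds in reverse).

ΔG = 3.59 kJ/mol; the forward reaction is non-spontaneous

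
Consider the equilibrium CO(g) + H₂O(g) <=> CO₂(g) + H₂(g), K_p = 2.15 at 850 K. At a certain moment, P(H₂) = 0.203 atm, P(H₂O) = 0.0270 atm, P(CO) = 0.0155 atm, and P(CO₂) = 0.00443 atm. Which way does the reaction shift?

at equilibrium

Q_p = P(CO₂)·P(H₂) / (P(CO)·P(H₂O)) = (0.00443)·(0.203) / ((0.0155)·(0.0270)) = 2.15
Q_p = 2.15 = K_p, so the system is already at equilibrium.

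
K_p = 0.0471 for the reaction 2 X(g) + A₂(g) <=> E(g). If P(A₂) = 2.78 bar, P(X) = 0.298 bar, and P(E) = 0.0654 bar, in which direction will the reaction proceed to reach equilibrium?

Q_p = P(E) / (P(X)²·P(A₂)) = (0.0654) / ((0.298)²·(2.78)) = 0.265
Q_p = 0.265 > K_p = 0.0471, so the reverse reaction proceeds.

toward reactants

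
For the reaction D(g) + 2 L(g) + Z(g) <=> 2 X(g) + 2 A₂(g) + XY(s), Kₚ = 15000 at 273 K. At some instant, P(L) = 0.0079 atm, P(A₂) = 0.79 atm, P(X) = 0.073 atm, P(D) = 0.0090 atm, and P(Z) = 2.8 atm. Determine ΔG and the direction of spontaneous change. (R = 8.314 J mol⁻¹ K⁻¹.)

ΔG = -4.45 kJ/mol; the forward reaction is spontaneous

(XY is a pure solid — omitted from Qₚ.)
Qₚ = P(X)²·P(A₂)² / (P(D)·P(L)²·P(Z)) = (0.073)²·(0.79)² / ((0.0090)·(0.0079)²·(2.8)) = 2110
ΔG = RT ln(Qₚ/Kₚ) = (8.314 J mol⁻¹ K⁻¹)(273 K) × ln(2110/15000)
   = (2.270 kJ/mol)(-1.961) = -4.45 kJ/mol
ΔG < 0, so the forward reaction is spontaneous (proceeds forward).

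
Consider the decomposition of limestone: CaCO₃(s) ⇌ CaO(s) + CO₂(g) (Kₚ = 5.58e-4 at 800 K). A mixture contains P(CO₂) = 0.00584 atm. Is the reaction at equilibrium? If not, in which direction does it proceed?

to the left

(CaCO₃, CaO are pure solids — omitted from Qₚ.)
Qₚ = P(CO₂) = 0.00584
Qₚ = 0.00584 > Kₚ = 5.58e-4, so the reverse reaction proceeds.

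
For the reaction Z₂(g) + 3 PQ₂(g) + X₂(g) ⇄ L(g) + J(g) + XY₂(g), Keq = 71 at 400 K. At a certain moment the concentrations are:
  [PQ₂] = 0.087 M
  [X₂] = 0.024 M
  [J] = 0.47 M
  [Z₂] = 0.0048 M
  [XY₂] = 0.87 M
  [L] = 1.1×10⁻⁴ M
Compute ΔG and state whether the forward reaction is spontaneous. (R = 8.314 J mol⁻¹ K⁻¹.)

Q = [L]·[J]·[XY₂] / ([Z₂]·[PQ₂]³·[X₂]) = (1.1×10⁻⁴)·(0.47)·(0.87) / ((0.0048)·(0.087)³·(0.024)) = 593
ΔG = RT ln(Q/Keq) = (8.314 J mol⁻¹ K⁻¹)(400 K) × ln(593/71)
   = (3.326 kJ/mol)(2.123) = 7.06 kJ/mol
ΔG > 0, so the forward reaction is non-spontaneous (proceeds in reverse).

ΔG = 7.06 kJ/mol; the forward reaction is non-spontaneous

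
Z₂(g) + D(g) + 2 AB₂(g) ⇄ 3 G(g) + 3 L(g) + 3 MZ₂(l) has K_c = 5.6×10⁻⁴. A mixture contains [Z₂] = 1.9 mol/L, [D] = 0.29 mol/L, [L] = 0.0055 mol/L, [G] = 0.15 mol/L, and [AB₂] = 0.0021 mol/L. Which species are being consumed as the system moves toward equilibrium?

Z₂, D, AB₂ (reactants)

(MZ₂ is a pure liquid — omitted from Q_c.)
Q_c = [G]³·[L]³ / ([Z₂]·[D]·[AB₂]²) = (0.15)³·(0.0055)³ / ((1.9)·(0.29)·(0.0021)²) = 2.3×10⁻⁴
Q_c = 2.3×10⁻⁴ < K_c = 5.6×10⁻⁴: net forward reaction.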